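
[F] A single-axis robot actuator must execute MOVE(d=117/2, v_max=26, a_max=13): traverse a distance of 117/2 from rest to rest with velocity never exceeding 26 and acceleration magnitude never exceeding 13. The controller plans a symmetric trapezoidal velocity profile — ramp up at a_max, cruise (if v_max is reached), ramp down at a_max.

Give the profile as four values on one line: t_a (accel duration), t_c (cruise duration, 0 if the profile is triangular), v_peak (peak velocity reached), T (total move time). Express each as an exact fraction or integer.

(v_max)²/a_max = 26²/13 = 52
117/2 ≥ 52 so v_max reached
t_a = 26/13 = 2; v_peak = 26
d_cruise = 117/2 − 52 = 13/2; t_c = (13/2)/26 = 1/4
T = 2·2 + 1/4 = 17/4

t_a=2 t_c=1/4 v_peak=26 T=17/4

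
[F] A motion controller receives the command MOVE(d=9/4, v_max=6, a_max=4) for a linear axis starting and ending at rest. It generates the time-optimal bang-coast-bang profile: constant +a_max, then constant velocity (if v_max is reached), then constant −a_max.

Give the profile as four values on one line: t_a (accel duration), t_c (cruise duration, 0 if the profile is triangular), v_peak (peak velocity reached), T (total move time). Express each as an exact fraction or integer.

(v_max)²/a_max = 6²/4 = 9
9/4 < 9 → triangular
v_peak = √(9/4·4) = √9 = 3
t_a = 3/4; t_c = 0
T = 2·3/4 = 3/2

t_a=3/4 t_c=0 v_peak=3 T=3/2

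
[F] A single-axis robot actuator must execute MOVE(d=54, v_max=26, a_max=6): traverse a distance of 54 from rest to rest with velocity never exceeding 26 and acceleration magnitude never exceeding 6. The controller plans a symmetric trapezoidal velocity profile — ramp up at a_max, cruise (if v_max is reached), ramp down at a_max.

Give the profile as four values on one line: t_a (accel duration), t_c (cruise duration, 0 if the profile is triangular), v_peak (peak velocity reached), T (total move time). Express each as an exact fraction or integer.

t_a=3 t_c=0 v_peak=18 T=6

v_max²/a_max = 26²/6 = 338/3
54 < 338/3 ⇒ no cruise
v_peak = √(54·6) = √324 = 18
t_a = 18/6 = 3; t_c = 0
T = 2·3 = 6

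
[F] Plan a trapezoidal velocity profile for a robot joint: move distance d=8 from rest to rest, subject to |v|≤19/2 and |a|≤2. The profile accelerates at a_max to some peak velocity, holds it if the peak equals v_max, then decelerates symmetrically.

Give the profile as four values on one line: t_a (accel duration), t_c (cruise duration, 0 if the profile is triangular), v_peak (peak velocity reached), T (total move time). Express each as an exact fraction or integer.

(v_max)²/a_max = (19/2)²/2 = 361/8
8 < 361/8 so t_c = 0
v_peak = √(8·2) = √16 = 4
t_a = 4/2 = 2; t_c = 0
T = 2·2 = 4

t_a=2 t_c=0 v_peak=4 T=4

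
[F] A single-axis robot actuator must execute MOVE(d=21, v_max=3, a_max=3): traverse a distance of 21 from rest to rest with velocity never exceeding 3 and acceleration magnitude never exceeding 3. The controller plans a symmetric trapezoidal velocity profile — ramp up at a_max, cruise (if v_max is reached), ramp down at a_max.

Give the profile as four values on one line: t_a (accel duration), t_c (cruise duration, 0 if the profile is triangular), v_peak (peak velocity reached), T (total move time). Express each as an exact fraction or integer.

v_max²/a_max = 3²/3 = 3
21 ≥ 3 ⇒ cruise phase
t_a = 3/3 = 1; v_peak = 3
d_cruise = 21 − 3 = 18; t_c = 18/3 = 6
T = 2·1 + 6 = 8

t_a=1 t_c=6 v_peak=3 T=8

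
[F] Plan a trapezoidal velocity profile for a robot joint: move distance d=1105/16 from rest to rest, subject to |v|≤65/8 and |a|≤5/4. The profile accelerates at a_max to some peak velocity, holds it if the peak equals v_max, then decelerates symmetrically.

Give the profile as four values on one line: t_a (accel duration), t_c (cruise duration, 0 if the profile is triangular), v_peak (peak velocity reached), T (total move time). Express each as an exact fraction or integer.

t_a=13/2 t_c=2 v_peak=65/8 T=15

vₘ²/aₘ = (65/8)²/(5/4) = 845/16
1105/16 ≥ 845/16 → trapezoidal
t_a = (65/8)/(5/4) = 13/2; v_peak = 65/8
d_cruise = 1105/16 − 845/16 = 65/4; t_c = (65/4)/(65/8) = 2
T = 2·13/2 + 2 = 15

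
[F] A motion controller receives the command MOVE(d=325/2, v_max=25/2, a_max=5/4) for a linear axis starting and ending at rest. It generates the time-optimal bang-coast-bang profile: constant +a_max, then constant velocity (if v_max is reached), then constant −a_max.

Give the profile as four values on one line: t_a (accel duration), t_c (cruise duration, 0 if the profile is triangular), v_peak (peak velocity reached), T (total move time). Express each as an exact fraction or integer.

vₘ²/aₘ = (25/2)²/(5/4) = 125
325/2 ≥ 125 ⇒ cruise phase
t_a = (25/2)/(5/4) = 10; v_peak = 25/2
d_cruise = 325/2 − 125 = 75/2; t_c = (75/2)/(25/2) = 3
T = 2·10 + 3 = 23

t_a=10 t_c=3 v_peak=25/2 T=23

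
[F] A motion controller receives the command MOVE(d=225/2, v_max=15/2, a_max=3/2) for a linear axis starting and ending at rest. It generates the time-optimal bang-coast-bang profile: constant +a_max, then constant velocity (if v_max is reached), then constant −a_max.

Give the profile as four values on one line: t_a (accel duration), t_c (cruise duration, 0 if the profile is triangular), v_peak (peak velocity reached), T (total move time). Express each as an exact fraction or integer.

t_a=5 t_c=10 v_peak=15/2 T=20

vₘ²/aₘ = (15/2)²/(3/2) = 75/2
225/2 ≥ 75/2 ⇒ cruise phase
t_a = (15/2)/(3/2) = 5; v_peak = 15/2
d_cruise = 225/2 − 75/2 = 75; t_c = 75/(15/2) = 10
T = 2·5 + 10 = 20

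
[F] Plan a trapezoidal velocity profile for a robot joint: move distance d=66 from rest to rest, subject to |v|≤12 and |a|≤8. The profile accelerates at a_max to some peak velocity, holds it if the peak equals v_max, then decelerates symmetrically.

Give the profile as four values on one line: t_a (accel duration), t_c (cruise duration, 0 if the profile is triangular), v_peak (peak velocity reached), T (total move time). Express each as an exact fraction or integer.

vₘ²/aₘ = 12²/8 = 18
66 ≥ 18 ⇒ cruise phase
t_a = 12/8 = 3/2; v_peak = 12
d_cruise = 66 − 18 = 48; t_c = 48/12 = 4
T = 2·3/2 + 4 = 7

t_a=3/2 t_c=4 v_peak=12 T=7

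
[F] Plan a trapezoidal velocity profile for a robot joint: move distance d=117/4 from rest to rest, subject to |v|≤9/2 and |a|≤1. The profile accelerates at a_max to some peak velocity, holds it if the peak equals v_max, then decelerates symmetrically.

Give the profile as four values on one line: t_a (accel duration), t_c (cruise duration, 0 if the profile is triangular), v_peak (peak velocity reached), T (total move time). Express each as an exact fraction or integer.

t_a=9/2 t_c=2 v_peak=9/2 T=11

v_max²/a_max = (9/2)²/1 = 81/4
117/4 ≥ 81/4 so v_max reached
t_a = (9/2)/1 = 9/2; v_peak = 9/2
d_cruise = 117/4 − 81/4 = 9; t_c = 9/(9/2) = 2
T = 2·9/2 + 2 = 11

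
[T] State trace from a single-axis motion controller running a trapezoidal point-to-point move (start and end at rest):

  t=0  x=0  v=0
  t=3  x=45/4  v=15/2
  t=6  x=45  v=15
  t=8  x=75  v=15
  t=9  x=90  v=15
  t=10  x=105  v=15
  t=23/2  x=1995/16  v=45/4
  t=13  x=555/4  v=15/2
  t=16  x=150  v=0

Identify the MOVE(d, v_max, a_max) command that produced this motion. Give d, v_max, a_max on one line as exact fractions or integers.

d=150 v_max=15 a_max=5/2

final state: t=16, x=150, v=0 → d = 150
a_max = (15/2−0)/(3−0) = 5/2
max v = 15 over t∈[6,10] → v_max = 15
check: 15·(6+4) = 150 ✓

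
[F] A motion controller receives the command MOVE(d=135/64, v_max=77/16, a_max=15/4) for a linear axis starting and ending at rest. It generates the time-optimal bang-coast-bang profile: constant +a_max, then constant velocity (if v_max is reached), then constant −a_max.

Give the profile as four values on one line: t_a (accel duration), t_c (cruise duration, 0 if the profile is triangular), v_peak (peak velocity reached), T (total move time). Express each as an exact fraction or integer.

vₘ²/aₘ = (77/16)²/(15/4) = 5929/960
135/64 < 5929/960 → triangular
v_peak = √(135/64·15/4) = √(2025/256) = 45/16
t_a = (45/16)/(15/4) = 3/4; t_c = 0
T = 2·3/4 = 3/2

t_a=3/4 t_c=0 v_peak=45/16 T=3/2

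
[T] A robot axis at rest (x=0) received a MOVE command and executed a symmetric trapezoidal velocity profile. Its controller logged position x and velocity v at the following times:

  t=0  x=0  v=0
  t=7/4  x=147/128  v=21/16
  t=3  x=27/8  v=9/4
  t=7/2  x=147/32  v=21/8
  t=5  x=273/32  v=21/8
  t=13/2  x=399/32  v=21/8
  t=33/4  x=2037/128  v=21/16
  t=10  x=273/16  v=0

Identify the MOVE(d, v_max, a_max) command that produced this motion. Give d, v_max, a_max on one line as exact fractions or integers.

d=273/16 v_max=21/8 a_max=3/4

final state: t=10, x=273/16, v=0 → d = 273/16
a_max = (21/16−0)/(7/4−0) = 3/4
max v = 21/8 over t∈[7/2,13/2] → v_max = 21/8
check: 21/8·(7/2+3) = 273/16 ✓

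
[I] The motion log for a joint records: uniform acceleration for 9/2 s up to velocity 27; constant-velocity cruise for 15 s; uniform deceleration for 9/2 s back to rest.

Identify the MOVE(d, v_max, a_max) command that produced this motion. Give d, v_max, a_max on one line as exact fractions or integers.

d=1053/2 v_max=27 a_max=6

a_max = 27/(9/2) = 6
d_a = ½·27·9/2 = 243/4; d_c = 27·15 = 405
d = 2·243/4 + 405 = 1053/2
t_c = 15 > 0 ⇒ limit active, v_max = 27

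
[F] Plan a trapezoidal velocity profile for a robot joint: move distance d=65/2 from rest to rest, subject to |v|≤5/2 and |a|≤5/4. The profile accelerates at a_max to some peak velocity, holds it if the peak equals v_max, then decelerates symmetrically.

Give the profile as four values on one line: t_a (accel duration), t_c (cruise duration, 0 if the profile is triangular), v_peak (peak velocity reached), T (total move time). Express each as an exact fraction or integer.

t_a=2 t_c=11 v_peak=5/2 T=15

v_max²/a_max = (5/2)²/(5/4) = 5
65/2 ≥ 5 ⇒ cruise phase
t_a = (5/2)/(5/4) = 2; v_peak = 5/2
d_cruise = 65/2 − 5 = 55/2; t_c = (55/2)/(5/2) = 11
T = 2·2 + 11 = 15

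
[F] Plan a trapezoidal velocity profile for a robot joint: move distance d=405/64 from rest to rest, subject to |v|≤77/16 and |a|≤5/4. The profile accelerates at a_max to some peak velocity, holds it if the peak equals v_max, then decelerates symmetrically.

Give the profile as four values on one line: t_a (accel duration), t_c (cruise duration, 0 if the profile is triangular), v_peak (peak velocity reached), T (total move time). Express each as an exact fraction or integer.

t_a=9/4 t_c=0 v_peak=45/16 T=9/2

(v_max)²/a_max = (77/16)²/(5/4) = 5929/320
405/64 < 5929/320 ⇒ no cruise
v_peak = √(405/64·5/4) = √(2025/256) = 45/16
t_a = (45/16)/(5/4) = 9/4; t_c = 0
T = 2·9/4 = 9/2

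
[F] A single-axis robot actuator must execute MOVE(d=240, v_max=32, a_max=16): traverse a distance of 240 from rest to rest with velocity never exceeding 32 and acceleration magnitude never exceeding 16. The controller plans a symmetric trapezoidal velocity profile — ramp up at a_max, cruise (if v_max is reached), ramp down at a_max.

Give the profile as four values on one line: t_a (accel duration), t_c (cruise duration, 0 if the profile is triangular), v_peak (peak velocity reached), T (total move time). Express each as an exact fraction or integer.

t_a=2 t_c=11/2 v_peak=32 T=19/2

v_max²/a_max = 32²/16 = 64
240 ≥ 64 so v_max reached
t_a = 32/16 = 2; v_peak = 32
d_cruise = 240 − 64 = 176; t_c = 176/32 = 11/2
T = 2·2 + 11/2 = 19/2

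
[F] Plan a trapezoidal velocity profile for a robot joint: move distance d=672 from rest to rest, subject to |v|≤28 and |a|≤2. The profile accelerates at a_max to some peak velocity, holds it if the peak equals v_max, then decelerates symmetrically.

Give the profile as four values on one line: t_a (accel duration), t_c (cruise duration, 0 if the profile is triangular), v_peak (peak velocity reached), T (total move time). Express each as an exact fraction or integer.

t_a=14 t_c=10 v_peak=28 T=38

v_max²/a_max = 28²/2 = 392
672 ≥ 392 → trapezoidal
t_a = 28/2 = 14; v_peak = 28
d_cruise = 672 − 392 = 280; t_c = 280/28 = 10
T = 2·14 + 10 = 38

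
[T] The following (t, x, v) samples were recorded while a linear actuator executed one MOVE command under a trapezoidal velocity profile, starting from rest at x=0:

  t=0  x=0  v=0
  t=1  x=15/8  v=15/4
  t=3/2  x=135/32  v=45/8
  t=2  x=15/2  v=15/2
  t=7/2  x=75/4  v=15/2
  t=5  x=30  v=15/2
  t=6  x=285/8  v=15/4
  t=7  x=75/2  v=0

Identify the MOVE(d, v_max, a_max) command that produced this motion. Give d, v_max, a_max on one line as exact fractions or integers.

final state: t=7, x=75/2, v=0 → d = 75/2
a_max = (15/4−0)/(1−0) = 15/4
max v = 15/2 over t∈[2,5] → v_max = 15/2
check: 15/2·(2+3) = 75/2 ✓

d=75/2 v_max=15/2 a_max=15/4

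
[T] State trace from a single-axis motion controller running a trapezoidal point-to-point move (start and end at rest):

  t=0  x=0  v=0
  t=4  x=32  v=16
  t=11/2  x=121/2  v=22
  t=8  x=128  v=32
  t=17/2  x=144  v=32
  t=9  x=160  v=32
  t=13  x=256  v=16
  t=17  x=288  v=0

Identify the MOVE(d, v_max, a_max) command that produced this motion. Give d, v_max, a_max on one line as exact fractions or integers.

d=288 v_max=32 a_max=4

final state: t=17, x=288, v=0 → d = 288
a_max = (16−0)/(4−0) = 4
max v = 32 over t∈[8,9] → v_max = 32
check: 32·(8+1) = 288 ✓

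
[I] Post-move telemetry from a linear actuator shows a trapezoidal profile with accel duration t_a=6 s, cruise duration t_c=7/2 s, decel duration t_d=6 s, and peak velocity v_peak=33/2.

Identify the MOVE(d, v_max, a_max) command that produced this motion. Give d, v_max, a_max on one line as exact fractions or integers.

d=627/4 v_max=33/2 a_max=11/4

a_max = (33/2)/6 = 11/4
d_a = ½·33/2·6 = 99/2; d_c = 33/2·7/2 = 231/4
d = 2·99/2 + 231/4 = 627/4
t_c = 7/2 > 0 → v_max = v_peak = 33/2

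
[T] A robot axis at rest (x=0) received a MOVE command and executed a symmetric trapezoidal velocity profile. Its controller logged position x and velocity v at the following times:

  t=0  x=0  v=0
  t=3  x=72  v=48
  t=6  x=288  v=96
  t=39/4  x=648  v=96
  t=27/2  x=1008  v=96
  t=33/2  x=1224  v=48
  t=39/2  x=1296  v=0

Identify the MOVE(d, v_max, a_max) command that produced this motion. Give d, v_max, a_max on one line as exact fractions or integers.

d=1296 v_max=96 a_max=16

final state: t=39/2, x=1296, v=0 → d = 1296
a_max = (48−0)/(3−0) = 16
max v = 96 over t∈[6,27/2] → v_max = 96
check: 96·(6+15/2) = 1296 ✓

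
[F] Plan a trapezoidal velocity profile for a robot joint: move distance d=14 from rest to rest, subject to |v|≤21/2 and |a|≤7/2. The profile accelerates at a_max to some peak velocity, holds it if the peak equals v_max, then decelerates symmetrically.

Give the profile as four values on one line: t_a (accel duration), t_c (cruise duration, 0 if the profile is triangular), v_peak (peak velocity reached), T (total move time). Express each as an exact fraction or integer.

(v_max)²/a_max = (21/2)²/(7/2) = 63/2
14 < 63/2 so t_c = 0
v_peak = √(14·7/2) = √49 = 7
t_a = 7/(7/2) = 2; t_c = 0
T = 2·2 = 4

t_a=2 t_c=0 v_peak=7 T=4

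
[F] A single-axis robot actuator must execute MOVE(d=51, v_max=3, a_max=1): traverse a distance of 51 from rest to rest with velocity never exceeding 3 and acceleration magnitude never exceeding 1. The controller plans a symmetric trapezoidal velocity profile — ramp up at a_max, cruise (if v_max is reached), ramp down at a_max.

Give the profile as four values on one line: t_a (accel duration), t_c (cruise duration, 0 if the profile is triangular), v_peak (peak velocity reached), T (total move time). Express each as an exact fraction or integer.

vₘ²/aₘ = 3²/1 = 9
51 ≥ 9 ⇒ cruise phase
t_a = 3/1 = 3; v_peak = 3
d_cruise = 51 − 9 = 42; t_c = 42/3 = 14
T = 2·3 + 14 = 20

t_a=3 t_c=14 v_peak=3 T=20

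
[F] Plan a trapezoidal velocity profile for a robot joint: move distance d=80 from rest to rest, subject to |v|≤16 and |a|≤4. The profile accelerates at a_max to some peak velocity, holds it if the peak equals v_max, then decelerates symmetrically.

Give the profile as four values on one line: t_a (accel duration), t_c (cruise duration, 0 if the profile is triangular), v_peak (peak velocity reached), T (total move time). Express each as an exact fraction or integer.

t_a=4 t_c=1 v_peak=16 T=9

(v_max)²/a_max = 16²/4 = 64
80 ≥ 64 → trapezoidal
t_a = 16/4 = 4; v_peak = 16
d_cruise = 80 − 64 = 16; t_c = 16/16 = 1
T = 2·4 + 1 = 9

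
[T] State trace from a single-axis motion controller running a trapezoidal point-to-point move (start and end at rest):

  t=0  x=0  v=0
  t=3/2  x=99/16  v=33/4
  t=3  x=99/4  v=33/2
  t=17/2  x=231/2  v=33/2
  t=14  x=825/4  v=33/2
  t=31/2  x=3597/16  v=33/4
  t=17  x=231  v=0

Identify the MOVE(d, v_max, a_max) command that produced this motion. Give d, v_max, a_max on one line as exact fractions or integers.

d=231 v_max=33/2 a_max=11/2

final state: t=17, x=231, v=0 → d = 231
a_max = (33/4−0)/(3/2−0) = 11/2
max v = 33/2 over t∈[3,14] → v_max = 33/2
check: 33/2·(3+11) = 231 ✓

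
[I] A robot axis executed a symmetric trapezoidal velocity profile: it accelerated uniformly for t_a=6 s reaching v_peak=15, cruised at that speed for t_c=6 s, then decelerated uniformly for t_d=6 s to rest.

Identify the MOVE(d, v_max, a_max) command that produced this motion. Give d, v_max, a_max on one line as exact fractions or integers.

a_max = 15/6 = 5/2
d_a = ½·15·6 = 45; d_c = 15·6 = 90
d = 2·45 + 90 = 180
t_c = 6 > 0 ⇒ limit active, v_max = 15

d=180 v_max=15 a_max=5/2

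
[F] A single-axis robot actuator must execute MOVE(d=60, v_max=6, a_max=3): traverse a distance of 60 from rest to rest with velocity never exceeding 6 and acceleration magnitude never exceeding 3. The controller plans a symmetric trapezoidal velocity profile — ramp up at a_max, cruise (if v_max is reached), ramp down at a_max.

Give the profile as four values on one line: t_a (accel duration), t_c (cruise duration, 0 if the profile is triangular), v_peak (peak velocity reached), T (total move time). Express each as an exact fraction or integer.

(v_max)²/a_max = 6²/3 = 12
60 ≥ 12 so v_max reached
t_a = 6/3 = 2; v_peak = 6
d_cruise = 60 − 12 = 48; t_c = 48/6 = 8
T = 2·2 + 8 = 12

t_a=2 t_c=8 v_peak=6 T=12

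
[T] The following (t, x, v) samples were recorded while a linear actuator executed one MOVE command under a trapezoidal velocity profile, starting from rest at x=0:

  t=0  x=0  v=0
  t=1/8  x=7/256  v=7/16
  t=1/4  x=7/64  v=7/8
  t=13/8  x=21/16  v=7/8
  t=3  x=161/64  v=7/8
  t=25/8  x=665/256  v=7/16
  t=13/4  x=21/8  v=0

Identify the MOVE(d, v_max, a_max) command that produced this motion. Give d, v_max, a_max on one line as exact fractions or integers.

final state: t=13/4, x=21/8, v=0 → d = 21/8
a_max = (7/16−0)/(1/8−0) = 7/2
max v = 7/8 over t∈[1/4,3] → v_max = 7/8
check: 7/8·(1/4+11/4) = 21/8 ✓

d=21/8 v_max=7/8 a_max=7/2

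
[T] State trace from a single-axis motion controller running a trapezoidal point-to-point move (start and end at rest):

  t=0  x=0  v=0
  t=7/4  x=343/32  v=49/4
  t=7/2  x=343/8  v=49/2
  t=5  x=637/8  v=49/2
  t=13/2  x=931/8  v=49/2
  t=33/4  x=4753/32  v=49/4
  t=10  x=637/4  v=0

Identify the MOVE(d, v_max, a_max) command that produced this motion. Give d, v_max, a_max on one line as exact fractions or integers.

final state: t=10, x=637/4, v=0 → d = 637/4
a_max = (49/4−0)/(7/4−0) = 7
max v = 49/2 over t∈[7/2,13/2] → v_max = 49/2
check: 49/2·(7/2+3) = 637/4 ✓

d=637/4 v_max=49/2 a_max=7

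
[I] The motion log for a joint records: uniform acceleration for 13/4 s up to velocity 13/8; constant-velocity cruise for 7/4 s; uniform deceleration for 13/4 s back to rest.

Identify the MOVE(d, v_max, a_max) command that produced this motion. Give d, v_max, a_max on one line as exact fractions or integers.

d=65/8 v_max=13/8 a_max=1/2

a_max = (13/8)/(13/4) = 1/2
d_a = ½·13/8·13/4 = 169/64; d_c = 13/8·7/4 = 91/32
d = 2·169/64 + 91/32 = 65/8
t_c = 7/4 > 0 ⇒ limit active, v_max = 13/8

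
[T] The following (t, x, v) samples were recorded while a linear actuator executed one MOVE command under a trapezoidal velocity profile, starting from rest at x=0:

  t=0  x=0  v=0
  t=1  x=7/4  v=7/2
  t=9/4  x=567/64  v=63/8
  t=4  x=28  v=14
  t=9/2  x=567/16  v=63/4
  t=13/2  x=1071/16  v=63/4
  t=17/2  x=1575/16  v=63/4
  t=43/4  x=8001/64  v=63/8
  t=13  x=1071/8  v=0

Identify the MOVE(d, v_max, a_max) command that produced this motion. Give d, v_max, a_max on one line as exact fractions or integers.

d=1071/8 v_max=63/4 a_max=7/2

final state: t=13, x=1071/8, v=0 → d = 1071/8
a_max = (7/2−0)/(1−0) = 7/2
max v = 63/4 over t∈[9/2,17/2] → v_max = 63/4
check: 63/4·(9/2+4) = 1071/8 ✓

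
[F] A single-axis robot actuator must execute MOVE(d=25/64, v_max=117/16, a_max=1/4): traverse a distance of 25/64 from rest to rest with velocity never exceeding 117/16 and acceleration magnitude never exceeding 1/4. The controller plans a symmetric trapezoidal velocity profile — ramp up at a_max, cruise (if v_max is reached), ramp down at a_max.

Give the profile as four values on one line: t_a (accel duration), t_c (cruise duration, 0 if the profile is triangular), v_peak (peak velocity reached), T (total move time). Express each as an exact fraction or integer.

t_a=5/4 t_c=0 v_peak=5/16 T=5/2

vₘ²/aₘ = (117/16)²/(1/4) = 13689/64
25/64 < 13689/64 → triangular
v_peak = √(25/64·1/4) = √(25/256) = 5/16
t_a = (5/16)/(1/4) = 5/4; t_c = 0
T = 2·5/4 = 5/2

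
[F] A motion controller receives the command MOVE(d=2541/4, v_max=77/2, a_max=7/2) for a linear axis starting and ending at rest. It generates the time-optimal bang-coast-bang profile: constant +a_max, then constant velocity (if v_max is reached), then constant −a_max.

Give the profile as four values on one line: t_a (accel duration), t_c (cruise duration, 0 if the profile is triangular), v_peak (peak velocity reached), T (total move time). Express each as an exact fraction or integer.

vₘ²/aₘ = (77/2)²/(7/2) = 847/2
2541/4 ≥ 847/2 so v_max reached
t_a = (77/2)/(7/2) = 11; v_peak = 77/2
d_cruise = 2541/4 − 847/2 = 847/4; t_c = (847/4)/(77/2) = 11/2
T = 2·11 + 11/2 = 55/2

t_a=11 t_c=11/2 v_peak=77/2 T=55/2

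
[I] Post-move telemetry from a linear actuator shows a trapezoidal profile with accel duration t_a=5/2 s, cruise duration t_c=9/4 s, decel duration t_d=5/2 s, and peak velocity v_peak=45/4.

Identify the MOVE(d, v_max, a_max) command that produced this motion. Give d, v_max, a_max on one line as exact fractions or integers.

a_max = (45/4)/(5/2) = 9/2
d_a = ½·45/4·5/2 = 225/16; d_c = 45/4·9/4 = 405/16
d = 2·225/16 + 405/16 = 855/16
t_c = 9/4 > 0 ⇒ limit active, v_max = 45/4

d=855/16 v_max=45/4 a_max=9/2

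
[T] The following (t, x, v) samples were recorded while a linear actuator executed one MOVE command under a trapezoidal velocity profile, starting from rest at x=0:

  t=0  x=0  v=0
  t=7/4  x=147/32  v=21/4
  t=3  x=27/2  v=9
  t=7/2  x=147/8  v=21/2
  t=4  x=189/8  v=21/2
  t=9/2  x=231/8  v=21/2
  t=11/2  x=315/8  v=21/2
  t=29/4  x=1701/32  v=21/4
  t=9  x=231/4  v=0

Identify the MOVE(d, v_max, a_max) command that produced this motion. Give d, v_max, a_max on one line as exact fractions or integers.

d=231/4 v_max=21/2 a_max=3

final state: t=9, x=231/4, v=0 → d = 231/4
a_max = (21/4−0)/(7/4−0) = 3
max v = 21/2 over t∈[7/2,11/2] → v_max = 21/2
check: 21/2·(7/2+2) = 231/4 ✓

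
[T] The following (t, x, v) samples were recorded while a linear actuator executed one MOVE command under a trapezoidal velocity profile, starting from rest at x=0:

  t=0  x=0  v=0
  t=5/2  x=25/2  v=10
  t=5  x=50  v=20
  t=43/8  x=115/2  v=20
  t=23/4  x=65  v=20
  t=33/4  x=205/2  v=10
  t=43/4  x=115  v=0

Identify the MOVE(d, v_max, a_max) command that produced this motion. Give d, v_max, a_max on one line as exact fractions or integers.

final state: t=43/4, x=115, v=0 → d = 115
a_max = (10−0)/(5/2−0) = 4
max v = 20 over t∈[5,23/4] → v_max = 20
check: 20·(5+3/4) = 115 ✓

d=115 v_max=20 a_max=4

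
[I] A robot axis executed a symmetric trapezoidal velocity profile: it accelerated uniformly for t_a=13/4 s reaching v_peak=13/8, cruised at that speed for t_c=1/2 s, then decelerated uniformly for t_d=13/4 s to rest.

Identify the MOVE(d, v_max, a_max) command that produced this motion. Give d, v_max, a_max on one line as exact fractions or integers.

d=195/32 v_max=13/8 a_max=1/2

a_max = (13/8)/(13/4) = 1/2
d_a = ½·13/8·13/4 = 169/64; d_c = 13/8·1/2 = 13/16
d = 2·169/64 + 13/16 = 195/32
t_c = 1/2 > 0 ⇒ limit active, v_max = 13/8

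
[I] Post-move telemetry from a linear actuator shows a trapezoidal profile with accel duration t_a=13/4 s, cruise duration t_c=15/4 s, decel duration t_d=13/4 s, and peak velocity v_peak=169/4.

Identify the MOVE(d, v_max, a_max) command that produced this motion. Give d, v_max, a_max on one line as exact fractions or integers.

d=1183/4 v_max=169/4 a_max=13

a_max = (169/4)/(13/4) = 13
d_a = ½·169/4·13/4 = 2197/32; d_c = 169/4·15/4 = 2535/16
d = 2·2197/32 + 2535/16 = 1183/4
t_c = 15/4 > 0 so v_max = 169/4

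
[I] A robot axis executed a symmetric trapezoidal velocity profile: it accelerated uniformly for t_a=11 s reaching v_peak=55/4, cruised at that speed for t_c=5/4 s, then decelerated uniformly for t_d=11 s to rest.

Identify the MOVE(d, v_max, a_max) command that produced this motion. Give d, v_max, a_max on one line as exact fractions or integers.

a_max = (55/4)/11 = 5/4
d_a = ½·55/4·11 = 605/8; d_c = 55/4·5/4 = 275/16
d = 2·605/8 + 275/16 = 2695/16
t_c = 5/4 > 0 → v_max = v_peak = 55/4

d=2695/16 v_max=55/4 a_max=5/4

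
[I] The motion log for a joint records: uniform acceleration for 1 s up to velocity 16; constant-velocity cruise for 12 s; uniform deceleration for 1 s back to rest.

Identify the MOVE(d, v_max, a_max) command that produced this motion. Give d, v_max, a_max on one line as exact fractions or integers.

d=208 v_max=16 a_max=16

a_max = 16/1 = 16
d_a = ½·16·1 = 8; d_c = 16·12 = 192
d = 2·8 + 192 = 208
t_c = 12 > 0 → v_max = v_peak = 16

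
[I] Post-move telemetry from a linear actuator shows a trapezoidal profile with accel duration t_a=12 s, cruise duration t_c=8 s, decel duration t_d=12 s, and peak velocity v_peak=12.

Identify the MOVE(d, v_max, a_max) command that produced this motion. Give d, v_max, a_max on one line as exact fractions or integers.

d=240 v_max=12 a_max=1

a_max = 12/12 = 1
d_a = ½·12·12 = 72; d_c = 12·8 = 96
d = 2·72 + 96 = 240
t_c = 8 > 0 so v_max = 12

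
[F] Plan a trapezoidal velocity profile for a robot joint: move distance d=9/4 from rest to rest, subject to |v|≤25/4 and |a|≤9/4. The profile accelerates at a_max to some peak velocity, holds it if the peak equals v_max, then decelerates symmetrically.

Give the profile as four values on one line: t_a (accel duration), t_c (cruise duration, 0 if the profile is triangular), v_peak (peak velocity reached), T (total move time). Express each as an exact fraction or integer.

t_a=1 t_c=0 v_peak=9/4 T=2

v_max²/a_max = (25/4)²/(9/4) = 625/36
9/4 < 625/36 ⇒ no cruise
v_peak = √(9/4·9/4) = √(81/16) = 9/4
t_a = (9/4)/(9/4) = 1; t_c = 0
T = 2·1 = 2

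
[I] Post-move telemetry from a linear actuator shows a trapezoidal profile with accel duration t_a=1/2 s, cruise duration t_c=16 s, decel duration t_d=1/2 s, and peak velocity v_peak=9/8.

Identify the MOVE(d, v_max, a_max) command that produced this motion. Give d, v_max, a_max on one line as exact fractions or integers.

a_max = (9/8)/(1/2) = 9/4
d_a = ½·9/8·1/2 = 9/32; d_c = 9/8·16 = 18
d = 2·9/32 + 18 = 297/16
t_c = 16 > 0 ⇒ limit active, v_max = 9/8

d=297/16 v_max=9/8 a_max=9/4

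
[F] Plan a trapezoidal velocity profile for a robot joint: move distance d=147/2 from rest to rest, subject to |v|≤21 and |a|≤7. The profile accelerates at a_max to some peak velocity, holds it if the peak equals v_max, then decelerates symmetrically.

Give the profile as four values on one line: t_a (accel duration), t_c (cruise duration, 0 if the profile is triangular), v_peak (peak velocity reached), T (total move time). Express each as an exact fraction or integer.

t_a=3 t_c=1/2 v_peak=21 T=13/2

v_max²/a_max = 21²/7 = 63
147/2 ≥ 63 → trapezoidal
t_a = 21/7 = 3; v_peak = 21
d_cruise = 147/2 − 63 = 21/2; t_c = (21/2)/21 = 1/2
T = 2·3 + 1/2 = 13/2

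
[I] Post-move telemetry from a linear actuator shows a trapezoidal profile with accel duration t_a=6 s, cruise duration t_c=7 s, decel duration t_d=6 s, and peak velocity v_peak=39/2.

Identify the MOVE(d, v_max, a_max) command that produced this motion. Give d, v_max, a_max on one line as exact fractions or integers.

a_max = (39/2)/6 = 13/4
d_a = ½·39/2·6 = 117/2; d_c = 39/2·7 = 273/2
d = 2·117/2 + 273/2 = 507/2
t_c = 7 > 0 so v_max = 39/2

d=507/2 v_max=39/2 a_max=13/4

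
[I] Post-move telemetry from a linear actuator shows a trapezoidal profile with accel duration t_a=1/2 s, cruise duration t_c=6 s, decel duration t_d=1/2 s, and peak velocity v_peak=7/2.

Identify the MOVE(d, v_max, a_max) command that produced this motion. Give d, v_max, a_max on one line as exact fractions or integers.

d=91/4 v_max=7/2 a_max=7

a_max = (7/2)/(1/2) = 7
d_a = ½·7/2·1/2 = 7/8; d_c = 7/2·6 = 21
d = 2·7/8 + 21 = 91/4
t_c = 6 > 0 → v_max = v_peak = 7/2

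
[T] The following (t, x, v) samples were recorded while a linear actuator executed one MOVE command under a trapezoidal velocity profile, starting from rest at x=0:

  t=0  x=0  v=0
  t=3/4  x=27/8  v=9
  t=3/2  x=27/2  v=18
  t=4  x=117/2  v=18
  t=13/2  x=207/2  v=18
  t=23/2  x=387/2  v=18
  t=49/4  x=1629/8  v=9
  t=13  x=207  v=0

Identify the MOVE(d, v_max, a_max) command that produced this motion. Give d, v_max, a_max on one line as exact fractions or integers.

final state: t=13, x=207, v=0 → d = 207
a_max = (9−0)/(3/4−0) = 12
max v = 18 over t∈[3/2,23/2] → v_max = 18
check: 18·(3/2+10) = 207 ✓

d=207 v_max=18 a_max=12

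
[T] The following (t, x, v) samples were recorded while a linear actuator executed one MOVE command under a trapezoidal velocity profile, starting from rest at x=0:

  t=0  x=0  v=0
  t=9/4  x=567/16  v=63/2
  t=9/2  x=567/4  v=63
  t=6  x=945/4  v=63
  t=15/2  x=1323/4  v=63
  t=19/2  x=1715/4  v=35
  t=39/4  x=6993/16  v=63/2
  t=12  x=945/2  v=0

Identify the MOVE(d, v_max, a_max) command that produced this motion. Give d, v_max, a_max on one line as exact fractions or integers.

d=945/2 v_max=63 a_max=14

final state: t=12, x=945/2, v=0 → d = 945/2
a_max = (63/2−0)/(9/4−0) = 14
max v = 63 over t∈[9/2,15/2] → v_max = 63
check: 63·(9/2+3) = 945/2 ✓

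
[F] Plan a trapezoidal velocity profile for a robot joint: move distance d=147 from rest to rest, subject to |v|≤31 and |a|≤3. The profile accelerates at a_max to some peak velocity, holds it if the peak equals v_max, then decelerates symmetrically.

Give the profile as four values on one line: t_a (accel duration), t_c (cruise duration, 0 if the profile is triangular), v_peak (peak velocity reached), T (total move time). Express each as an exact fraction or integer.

t_a=7 t_c=0 v_peak=21 T=14

(v_max)²/a_max = 31²/3 = 961/3
147 < 961/3 → triangular
v_peak = √(147·3) = √441 = 21
t_a = 21/3 = 7; t_c = 0
T = 2·7 = 14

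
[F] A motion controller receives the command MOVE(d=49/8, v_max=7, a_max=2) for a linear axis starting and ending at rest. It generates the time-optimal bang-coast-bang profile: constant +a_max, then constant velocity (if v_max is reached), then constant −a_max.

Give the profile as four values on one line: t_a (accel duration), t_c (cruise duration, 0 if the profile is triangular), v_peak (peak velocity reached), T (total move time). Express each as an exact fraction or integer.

t_a=7/4 t_c=0 v_peak=7/2 T=7/2

v_max²/a_max = 7²/2 = 49/2
49/8 < 49/2 → triangular
v_peak = √(49/8·2) = √(49/4) = 7/2
t_a = (7/2)/2 = 7/4; t_c = 0
T = 2·7/4 = 7/2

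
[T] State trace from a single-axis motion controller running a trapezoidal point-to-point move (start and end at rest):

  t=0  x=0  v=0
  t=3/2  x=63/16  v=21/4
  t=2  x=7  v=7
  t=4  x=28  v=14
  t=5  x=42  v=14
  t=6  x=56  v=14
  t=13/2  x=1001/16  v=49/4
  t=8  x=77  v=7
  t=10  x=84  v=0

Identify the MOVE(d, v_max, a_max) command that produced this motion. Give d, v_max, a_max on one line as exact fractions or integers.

d=84 v_max=14 a_max=7/2

final state: t=10, x=84, v=0 → d = 84
a_max = (21/4−0)/(3/2−0) = 7/2
max v = 14 over t∈[4,6] → v_max = 14
check: 14·(4+2) = 84 ✓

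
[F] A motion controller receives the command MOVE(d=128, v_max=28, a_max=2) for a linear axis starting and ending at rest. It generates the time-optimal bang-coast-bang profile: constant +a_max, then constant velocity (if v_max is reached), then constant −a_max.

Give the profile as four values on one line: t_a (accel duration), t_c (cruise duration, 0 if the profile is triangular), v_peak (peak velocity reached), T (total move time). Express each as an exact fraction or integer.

v_max²/a_max = 28²/2 = 392
128 < 392 ⇒ no cruise
v_peak = √(128·2) = √256 = 16
t_a = 16/2 = 8; t_c = 0
T = 2·8 = 16

t_a=8 t_c=0 v_peak=16 T=16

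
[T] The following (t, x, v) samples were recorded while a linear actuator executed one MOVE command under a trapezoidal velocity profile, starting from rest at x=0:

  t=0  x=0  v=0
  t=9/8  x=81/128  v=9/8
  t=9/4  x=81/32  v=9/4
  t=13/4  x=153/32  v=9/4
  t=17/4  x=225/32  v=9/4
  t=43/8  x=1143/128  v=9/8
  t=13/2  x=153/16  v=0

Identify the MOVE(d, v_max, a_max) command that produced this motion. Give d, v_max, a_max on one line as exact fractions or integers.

final state: t=13/2, x=153/16, v=0 → d = 153/16
a_max = (9/8−0)/(9/8−0) = 1
max v = 9/4 over t∈[9/4,17/4] → v_max = 9/4
check: 9/4·(9/4+2) = 153/16 ✓

d=153/16 v_max=9/4 a_max=1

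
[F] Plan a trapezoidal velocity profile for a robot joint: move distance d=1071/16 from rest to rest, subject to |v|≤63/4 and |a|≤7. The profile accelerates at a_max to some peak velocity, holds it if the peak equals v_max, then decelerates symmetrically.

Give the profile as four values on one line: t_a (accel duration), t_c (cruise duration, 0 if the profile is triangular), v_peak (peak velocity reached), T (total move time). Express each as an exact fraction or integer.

vₘ²/aₘ = (63/4)²/7 = 567/16
1071/16 ≥ 567/16 so v_max reached
t_a = (63/4)/7 = 9/4; v_peak = 63/4
d_cruise = 1071/16 − 567/16 = 63/2; t_c = (63/2)/(63/4) = 2
T = 2·9/4 + 2 = 13/2

t_a=9/4 t_c=2 v_peak=63/4 T=13/2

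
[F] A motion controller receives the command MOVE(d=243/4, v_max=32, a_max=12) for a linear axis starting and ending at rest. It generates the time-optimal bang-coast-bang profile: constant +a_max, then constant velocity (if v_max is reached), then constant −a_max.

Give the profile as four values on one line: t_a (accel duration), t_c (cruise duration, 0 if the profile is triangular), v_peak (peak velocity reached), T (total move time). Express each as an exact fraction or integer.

t_a=9/4 t_c=0 v_peak=27 T=9/2

(v_max)²/a_max = 32²/12 = 256/3
243/4 < 256/3 so t_c = 0
v_peak = √(243/4·12) = √729 = 27
t_a = 27/12 = 9/4; t_c = 0
T = 2·9/4 = 9/2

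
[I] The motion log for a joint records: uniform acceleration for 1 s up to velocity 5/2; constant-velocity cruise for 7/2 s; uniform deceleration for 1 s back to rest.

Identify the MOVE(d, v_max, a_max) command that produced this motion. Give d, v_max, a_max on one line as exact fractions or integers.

a_max = (5/2)/1 = 5/2
d_a = ½·5/2·1 = 5/4; d_c = 5/2·7/2 = 35/4
d = 2·5/4 + 35/4 = 45/4
t_c = 7/2 > 0 so v_max = 5/2

d=45/4 v_max=5/2 a_max=5/2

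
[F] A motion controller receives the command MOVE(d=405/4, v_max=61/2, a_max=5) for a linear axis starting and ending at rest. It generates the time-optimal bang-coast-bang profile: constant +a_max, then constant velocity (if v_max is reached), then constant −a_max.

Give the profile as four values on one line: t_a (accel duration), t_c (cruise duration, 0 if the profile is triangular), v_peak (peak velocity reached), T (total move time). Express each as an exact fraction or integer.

t_a=9/2 t_c=0 v_peak=45/2 T=9

vₘ²/aₘ = (61/2)²/5 = 3721/20
405/4 < 3721/20 so t_c = 0
v_peak = √(405/4·5) = √(2025/4) = 45/2
t_a = (45/2)/5 = 9/2; t_c = 0
T = 2·9/2 = 9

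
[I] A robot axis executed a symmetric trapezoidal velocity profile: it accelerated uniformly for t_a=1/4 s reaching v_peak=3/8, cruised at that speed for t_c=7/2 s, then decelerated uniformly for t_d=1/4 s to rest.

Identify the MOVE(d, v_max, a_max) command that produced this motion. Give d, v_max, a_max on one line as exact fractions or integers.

a_max = (3/8)/(1/4) = 3/2
d_a = ½·3/8·1/4 = 3/64; d_c = 3/8·7/2 = 21/16
d = 2·3/64 + 21/16 = 45/32
t_c = 7/2 > 0 so v_max = 3/8

d=45/32 v_max=3/8 a_max=3/2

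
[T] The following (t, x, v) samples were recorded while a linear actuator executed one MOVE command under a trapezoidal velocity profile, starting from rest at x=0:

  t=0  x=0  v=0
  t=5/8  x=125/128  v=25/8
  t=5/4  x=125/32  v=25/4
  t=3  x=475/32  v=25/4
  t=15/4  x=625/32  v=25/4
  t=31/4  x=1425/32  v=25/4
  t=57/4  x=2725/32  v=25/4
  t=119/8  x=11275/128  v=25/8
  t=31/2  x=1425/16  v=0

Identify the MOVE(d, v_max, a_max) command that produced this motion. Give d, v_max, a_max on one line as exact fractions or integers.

final state: t=31/2, x=1425/16, v=0 → d = 1425/16
a_max = (25/8−0)/(5/8−0) = 5
max v = 25/4 over t∈[5/4,57/4] → v_max = 25/4
check: 25/4·(5/4+13) = 1425/16 ✓

d=1425/16 v_max=25/4 a_max=5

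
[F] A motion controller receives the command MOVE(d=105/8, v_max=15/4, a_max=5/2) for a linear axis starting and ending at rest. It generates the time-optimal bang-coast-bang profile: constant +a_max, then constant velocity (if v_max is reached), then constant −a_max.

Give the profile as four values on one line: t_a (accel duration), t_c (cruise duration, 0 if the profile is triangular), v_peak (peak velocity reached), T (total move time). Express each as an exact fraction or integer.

v_max²/a_max = (15/4)²/(5/2) = 45/8
105/8 ≥ 45/8 ⇒ cruise phase
t_a = (15/4)/(5/2) = 3/2; v_peak = 15/4
d_cruise = 105/8 − 45/8 = 15/2; t_c = (15/2)/(15/4) = 2
T = 2·3/2 + 2 = 5

t_a=3/2 t_c=2 v_peak=15/4 T=5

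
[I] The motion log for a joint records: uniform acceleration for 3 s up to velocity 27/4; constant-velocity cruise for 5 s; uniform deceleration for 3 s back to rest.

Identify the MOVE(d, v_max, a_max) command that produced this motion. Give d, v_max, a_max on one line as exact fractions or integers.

a_max = (27/4)/3 = 9/4
d_a = ½·27/4·3 = 81/8; d_c = 27/4·5 = 135/4
d = 2·81/8 + 135/4 = 54
t_c = 5 > 0 so v_max = 27/4

d=54 v_max=27/4 a_max=9/4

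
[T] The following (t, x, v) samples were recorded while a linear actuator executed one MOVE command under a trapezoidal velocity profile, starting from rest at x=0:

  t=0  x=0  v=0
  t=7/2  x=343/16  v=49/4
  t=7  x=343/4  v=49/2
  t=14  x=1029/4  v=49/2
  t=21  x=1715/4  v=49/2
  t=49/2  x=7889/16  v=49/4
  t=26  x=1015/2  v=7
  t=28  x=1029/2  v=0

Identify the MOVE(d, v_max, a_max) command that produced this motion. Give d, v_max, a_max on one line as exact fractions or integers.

final state: t=28, x=1029/2, v=0 → d = 1029/2
a_max = (49/4−0)/(7/2−0) = 7/2
max v = 49/2 over t∈[7,21] → v_max = 49/2
check: 49/2·(7+14) = 1029/2 ✓

d=1029/2 v_max=49/2 a_max=7/2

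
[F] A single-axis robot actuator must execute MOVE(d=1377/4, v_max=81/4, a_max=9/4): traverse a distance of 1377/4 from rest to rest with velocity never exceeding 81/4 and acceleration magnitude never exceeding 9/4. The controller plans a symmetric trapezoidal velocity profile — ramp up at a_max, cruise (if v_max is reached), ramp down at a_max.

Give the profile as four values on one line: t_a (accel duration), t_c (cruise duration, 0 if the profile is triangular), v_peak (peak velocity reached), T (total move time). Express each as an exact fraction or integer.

t_a=9 t_c=8 v_peak=81/4 T=26

(v_max)²/a_max = (81/4)²/(9/4) = 729/4
1377/4 ≥ 729/4 → trapezoidal
t_a = (81/4)/(9/4) = 9; v_peak = 81/4
d_cruise = 1377/4 − 729/4 = 162; t_c = 162/(81/4) = 8
T = 2·9 + 8 = 26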